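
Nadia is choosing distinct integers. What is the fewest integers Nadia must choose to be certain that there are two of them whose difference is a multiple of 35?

Integers whose pairwise differences are multiples of 35 are exactly those sharing a remainder mod 35. The 35 residue classes mod 35 are the pigeonholes.
With 35 integers one could put 1 in each residue class and have no class reach 2.
The 36th integer pushes some class to 2, so 35·1 + 1 = 36.

36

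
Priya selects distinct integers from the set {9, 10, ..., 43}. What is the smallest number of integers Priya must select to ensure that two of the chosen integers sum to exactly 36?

27

Two chosen integers sum to 36 exactly when both halves of some pair {x, 36−x} with 9 ≤ x ≤ 36−x ≤ 27 are chosen — 9 such pairs.
The remaining 17 elements (those with no distinct partner in range) can never complete a 36-sum, so the worst case takes all of them and one from each pair: 17 + 9 = 26.
By the pigeonhole principle, the 27th integer has to be the second member of some pair, so 26 + 1 = 27.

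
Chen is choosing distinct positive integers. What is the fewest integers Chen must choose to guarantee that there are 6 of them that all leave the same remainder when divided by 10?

51

The 10 residue classes mod 10 are the pigeonholes.
With 50 integers one could put 5 in each residue class and have no class reach 6.
The 51st integer pushes some class to 6, so 10·5 + 1 = 51.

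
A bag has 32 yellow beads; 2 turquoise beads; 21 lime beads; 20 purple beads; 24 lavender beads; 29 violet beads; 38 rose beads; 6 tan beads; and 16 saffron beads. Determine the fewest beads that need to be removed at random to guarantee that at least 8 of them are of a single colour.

An adversary could hand out at most 7 beads per colour (turquoise, tan run out sooner): 7 + 2 + 7 + 7 + 7 + 7 + 7 + 6 + 7 = 57 beads and still no colour has 8.
By pigeonhole, one more bead lands in a colour already at 7, so 58 draws are enough and 57 are not.

58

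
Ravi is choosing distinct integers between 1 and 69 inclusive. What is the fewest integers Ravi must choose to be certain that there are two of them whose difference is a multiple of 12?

13

Integers whose pairwise differences are multiples of 12 are exactly those sharing a remainder mod 12. By the pigeonhole principle, the 12 residue classes mod 12 are the pigeonholes.
With 12 integers one could put 1 in each residue class and have no class reach 2.
The 13th integer pushes some class to 2, so 12·1 + 1 = 13.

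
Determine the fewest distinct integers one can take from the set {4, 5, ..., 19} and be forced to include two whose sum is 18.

12

A set avoiding the sum 18 can contain at most one of each pair {x, 18−x}, plus the 6 elements whose complement lies outside the range or equal to its own complement.
The integers 9, …, 19 (11 of them) are such a set: any two sum to at least 9+10 = 19 > 18.
By pigeonhole, any 12th integer completes one of the 5 pairs, so 12 choices force a sum of 18.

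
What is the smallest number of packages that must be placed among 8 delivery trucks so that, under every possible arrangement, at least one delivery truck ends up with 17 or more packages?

With 128 packages one could put exactly 16 in each of the 8 delivery trucks, and no delivery truck would reach 17.
One more package must land in a delivery truck that already has 16, giving it 17.
So 8 × 16 + 1 = 129 packages are required.

129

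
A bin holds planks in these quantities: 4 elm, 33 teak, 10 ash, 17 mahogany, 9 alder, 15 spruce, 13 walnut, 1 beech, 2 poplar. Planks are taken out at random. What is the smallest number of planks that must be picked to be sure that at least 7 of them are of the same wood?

Put each drawn plank into a box by wood. The largest draw with every box below 7 takes min(count, 6) from each wood; woods with fewer than 6 contribute all they have.
Σ min(cᵢ, 6) = 4 + 6 + 6 + 6 + 6 + 6 + 6 + 1 + 2 = 43.
Draw number 43 + 1 = 44 must push one box to 7.

44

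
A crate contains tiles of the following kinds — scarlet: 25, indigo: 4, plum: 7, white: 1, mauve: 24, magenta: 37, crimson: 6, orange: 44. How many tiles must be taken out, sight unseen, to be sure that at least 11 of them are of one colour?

59

An adversary could hand out at most 10 tiles per colour (4 colours run out sooner): 10 + 4 + 7 + 1 + 10 + 10 + 6 + 10 = 58 tiles and still no colour has 11.
Pigeonhole: one more tile lands in a colour already at 10, so 59 draws are enough and 58 are not.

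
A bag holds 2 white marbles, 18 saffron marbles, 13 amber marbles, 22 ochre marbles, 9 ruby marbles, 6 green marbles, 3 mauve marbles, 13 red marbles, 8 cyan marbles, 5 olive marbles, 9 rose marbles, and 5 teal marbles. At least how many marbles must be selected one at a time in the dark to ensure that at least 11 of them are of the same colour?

88

An adversary could hand out at most 10 marbles per colour (8 colours run out sooner): 2 + 10 + 10 + 10 + 9 + 6 + 3 + 10 + 8 + 5 + 9 + 5 = 87 marbles and still no colour has 11.
By pigeonhole, one more marble lands in a colour already at 10, so 88 draws are enough and 87 are not.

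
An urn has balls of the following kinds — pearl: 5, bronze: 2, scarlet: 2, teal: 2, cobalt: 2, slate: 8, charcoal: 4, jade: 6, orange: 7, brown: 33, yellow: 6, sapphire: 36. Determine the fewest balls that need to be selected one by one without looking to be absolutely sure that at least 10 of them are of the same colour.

An adversary could hand out at most 9 balls per colour (10 colours run out sooner): 5 + 2 + 2 + 2 + 2 + 8 + 4 + 6 + 7 + 9 + 6 + 9 = 62 balls and still no colour has 10.
Pigeonhole: one more ball lands in a colour already at 9, so 63 draws are enough and 62 are not.

63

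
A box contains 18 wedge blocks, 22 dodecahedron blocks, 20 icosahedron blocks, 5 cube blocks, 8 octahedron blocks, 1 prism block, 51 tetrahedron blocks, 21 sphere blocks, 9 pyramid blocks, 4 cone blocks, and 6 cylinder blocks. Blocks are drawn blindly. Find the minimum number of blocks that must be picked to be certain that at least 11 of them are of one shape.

By the pigeonhole principle, the 11 shapes are the holes; the blocks drawn are the pigeons.
To avoid 11 of any one shape, the worst case takes at most 10 of each shape, or every block of a shape that has fewer than 10.
That gives 10 + 10 + 10 + 5 + 8 + 1 + 10 + 10 + 9 + 4 + 6 = 83 blocks with no shape reaching 11.
The next block forces some shape to 11, so 83 + 1 = 84.

84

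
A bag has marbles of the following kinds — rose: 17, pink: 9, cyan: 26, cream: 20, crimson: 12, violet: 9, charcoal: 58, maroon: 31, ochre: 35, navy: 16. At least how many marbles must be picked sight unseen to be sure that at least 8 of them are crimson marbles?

229

In the worst case for collecting crimson marbles, every non-crimson marble comes out first.
There are 17 + 9 + 26 + 20 + 9 + 58 + 31 + 35 + 16 = 221 non-crimson marbles altogether.
After those, each further marble must be crimson, so 221 + 8 = 229 draws guarantee 8 crimson marbles.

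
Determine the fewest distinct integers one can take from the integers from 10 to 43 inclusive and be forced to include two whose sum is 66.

25

Group the elements by complementary pair {x, 66−x}: {23,43}, {24,42}, {25,41}, …, giving 10 two-element pairs, the single value 33 (it cannot pair with itself since the integers are distinct), and 13 integers whose partner 66−x falls outside [10,43].
Pigeonhole: treating each of those 24 groups as a pigeonhole, one can pick one integer per group — 24 integers — with no two summing to 66.
The 25th integer lands in an occupied pair, forcing a sum of 66.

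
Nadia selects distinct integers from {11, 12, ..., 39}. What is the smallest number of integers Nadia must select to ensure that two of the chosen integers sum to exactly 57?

19

Group the elements by complementary pair {x, 57−x}: {18,39}, {19,38}, {20,37}, …, giving 11 two-element pairs and 7 integers whose partner 57−x falls outside [11,39].
By pigeonhole, treating each of those 18 groups as a pigeonhole, one can pick one integer per group — 18 integers — with no two summing to 57.
The 19th integer lands in an occupied pair, forcing a sum of 57.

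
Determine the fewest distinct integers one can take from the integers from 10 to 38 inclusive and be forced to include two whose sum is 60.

22

Group the elements by complementary pair {x, 60−x}: {22,38}, {23,37}, {24,36}, …, giving 8 two-element pairs, the single value 30 (it cannot pair with itself since the integers are distinct), and 12 integers whose partner 60−x falls outside [10,38].
By the pigeonhole principle, treating each of those 21 groups as a pigeonhole, one can pick one integer per group — 21 integers — with no two summing to 60.
The 22nd integer lands in an occupied pair, forcing a sum of 60.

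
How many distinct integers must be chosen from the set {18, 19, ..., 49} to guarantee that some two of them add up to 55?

23

Group the elements by complementary pair {x, 55−x}: {18,37}, {19,36}, {20,35}, …, giving 10 two-element pairs and 12 integers whose partner 55−x falls outside [18,49].
Treating each of those 22 groups as a pigeonhole, one can pick one integer per group — 22 integers — with no two summing to 55.
The 23rd integer lands in an occupied pair, forcing a sum of 55.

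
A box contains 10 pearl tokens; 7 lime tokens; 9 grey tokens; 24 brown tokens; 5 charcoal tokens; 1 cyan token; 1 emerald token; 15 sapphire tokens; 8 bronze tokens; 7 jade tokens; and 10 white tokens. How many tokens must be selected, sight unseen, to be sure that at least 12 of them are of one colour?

81

The 11 colours are the holes; the tokens drawn are the pigeons.
To avoid 12 of any one colour, the worst case takes at most 11 of each colour, or every token of a colour that has fewer than 11.
That gives 10 + 7 + 9 + 11 + 5 + 1 + 1 + 11 + 8 + 7 + 10 = 80 tokens with no colour reaching 12.
The next token forces some colour to 12, so 80 + 1 = 81.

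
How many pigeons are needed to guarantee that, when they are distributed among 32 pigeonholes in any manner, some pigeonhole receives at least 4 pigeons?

With 96 pigeons one could put exactly 3 in each of the 32 pigeonholes, and no pigeonhole would reach 4.
One more pigeon must land in a pigeonhole that already has 3, giving it 4.
So 32 × 3 + 1 = 97 pigeons are required.

97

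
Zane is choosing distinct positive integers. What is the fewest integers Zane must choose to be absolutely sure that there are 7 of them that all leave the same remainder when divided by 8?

Pigeonhole: the 8 residue classes mod 8 are the pigeonholes.
With 48 integers one could put 6 in each residue class and have no class reach 7.
The 49th integer pushes some class to 7, so 8·6 + 1 = 49.

49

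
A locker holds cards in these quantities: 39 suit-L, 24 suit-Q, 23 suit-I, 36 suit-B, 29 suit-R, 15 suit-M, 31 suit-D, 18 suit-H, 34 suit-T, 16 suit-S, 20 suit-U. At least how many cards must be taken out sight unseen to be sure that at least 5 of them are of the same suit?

45

Put each drawn card into a box by suit. The largest draw with every box below 5 takes min(count, 4) from each suit.
Σ min(cᵢ, 4) = 4 + 4 + 4 + 4 + 4 + 4 + 4 + 4 + 4 + 4 + 4 = 44.
Draw number 44 + 1 = 45 must push one box to 5.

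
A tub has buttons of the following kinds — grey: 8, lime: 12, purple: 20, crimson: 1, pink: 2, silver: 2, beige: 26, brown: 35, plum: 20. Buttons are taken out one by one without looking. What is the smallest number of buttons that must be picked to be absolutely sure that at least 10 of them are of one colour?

Put each drawn button into a box by colour. The largest draw with every box below 10 takes min(count, 9) from each colour; colours with fewer than 9 contribute all they have.
Σ min(cᵢ, 9) = 8 + 9 + 9 + 1 + 2 + 2 + 9 + 9 + 9 = 58.
Draw number 58 + 1 = 59 must push one box to 10.

59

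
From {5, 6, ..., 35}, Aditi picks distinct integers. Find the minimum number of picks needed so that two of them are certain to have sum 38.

Group the elements by complementary pair {x, 38−x}: {5,33}, {6,32}, {7,31}, …, giving 14 two-element pairs, the single value 19 (it cannot pair with itself since the integers are distinct), and 2 integers whose partner 38−x falls outside [5,35].
By the pigeonhole principle, treating each of those 17 groups as a pigeonhole, one can pick one integer per group — 17 integers — with no two summing to 38.
The 18th integer lands in an occupied pair, forcing a sum of 38.

18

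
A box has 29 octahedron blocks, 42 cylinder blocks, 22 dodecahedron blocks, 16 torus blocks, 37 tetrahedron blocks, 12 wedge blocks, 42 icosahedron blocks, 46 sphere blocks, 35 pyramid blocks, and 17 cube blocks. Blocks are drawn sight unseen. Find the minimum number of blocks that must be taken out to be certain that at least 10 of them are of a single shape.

By pigeonhole, put each drawn block into a box by shape. The largest draw with every box below 10 takes min(count, 9) from each shape.
Σ min(cᵢ, 9) = 9 + 9 + 9 + 9 + 9 + 9 + 9 + 9 + 9 + 9 = 90.
Draw number 90 + 1 = 91 must push one box to 10.

91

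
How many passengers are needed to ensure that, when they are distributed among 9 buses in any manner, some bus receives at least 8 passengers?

With 63 passengers one could put exactly 7 in each of the 9 buses, and no bus would reach 8.
By pigeonhole, one more passenger must land in a bus that already has 7, giving it 8.
So 9 × 7 + 1 = 64 passengers are required.

64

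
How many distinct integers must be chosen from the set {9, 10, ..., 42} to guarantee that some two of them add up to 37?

Two chosen integers sum to 37 exactly when both halves of some pair {x, 37−x} with 9 ≤ x ≤ 37−x ≤ 28 are chosen — 10 such pairs.
The remaining 14 elements (those with no distinct partner in range) can never complete a 37-sum, so the worst case takes all of them and one from each pair: 14 + 10 = 24.
The 25th integer has to be the second member of some pair, so 24 + 1 = 25.

25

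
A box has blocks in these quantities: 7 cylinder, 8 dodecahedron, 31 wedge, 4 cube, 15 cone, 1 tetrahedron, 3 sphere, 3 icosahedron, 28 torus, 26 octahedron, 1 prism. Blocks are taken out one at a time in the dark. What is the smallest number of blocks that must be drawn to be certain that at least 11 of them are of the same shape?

68

The 11 shapes are the holes; the blocks drawn are the pigeons.
To avoid 11 of any one shape, the worst case takes at most 10 of each shape, or every block of a shape that has fewer than 10.
That gives 7 + 8 + 10 + 4 + 10 + 1 + 3 + 3 + 10 + 10 + 1 = 67 blocks with no shape reaching 11.
The next block forces some shape to 11, so 67 + 1 = 68.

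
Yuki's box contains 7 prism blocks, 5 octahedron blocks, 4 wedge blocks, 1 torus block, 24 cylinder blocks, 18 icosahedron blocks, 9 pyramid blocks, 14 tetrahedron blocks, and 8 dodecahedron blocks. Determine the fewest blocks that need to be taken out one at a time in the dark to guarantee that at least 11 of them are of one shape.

65

Put each drawn block into a box by shape. The largest draw with every box below 11 takes min(count, 10) from each shape; shapes with fewer than 10 contribute all they have.
Σ min(cᵢ, 10) = 7 + 5 + 4 + 1 + 10 + 10 + 9 + 10 + 8 = 64.
Draw number 64 + 1 = 65 must push one box to 11.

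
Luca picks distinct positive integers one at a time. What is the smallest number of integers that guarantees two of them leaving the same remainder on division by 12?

13

By the pigeonhole principle, the 12 residue classes mod 12 are the pigeonholes.
With 12 integers one could put 1 in each residue class and have no class reach 2.
The 13th integer pushes some class to 2, so 12·1 + 1 = 13.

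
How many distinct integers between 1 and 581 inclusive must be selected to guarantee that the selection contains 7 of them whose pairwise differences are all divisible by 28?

Integers whose pairwise differences are multiples of 28 are exactly those sharing a remainder mod 28. By pigeonhole, the 28 residue classes mod 28 are the pigeonholes.
With 168 integers one could put 6 in each residue class and have no class reach 7.
The 169th integer pushes some class to 7, so 28·6 + 1 = 169.

169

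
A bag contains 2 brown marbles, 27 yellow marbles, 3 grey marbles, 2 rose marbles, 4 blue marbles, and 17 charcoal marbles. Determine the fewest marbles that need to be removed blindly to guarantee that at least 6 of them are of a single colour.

22

Put each drawn marble into a box by colour. The largest draw with every box below 6 takes min(count, 5) from each colour; colours with fewer than 5 contribute all they have.
Σ min(cᵢ, 5) = 2 + 5 + 3 + 2 + 4 + 5 = 21.
Draw number 21 + 1 = 22 must push one box to 6.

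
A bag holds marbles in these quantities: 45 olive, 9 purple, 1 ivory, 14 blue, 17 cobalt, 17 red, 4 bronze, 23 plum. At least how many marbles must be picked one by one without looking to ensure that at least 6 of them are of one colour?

36

The 8 colours are the holes; the marbles drawn are the pigeons.
To avoid 6 of any one colour, the worst case takes at most 5 of each colour, or every marble of a colour that has fewer than 5.
That gives 5 + 5 + 1 + 5 + 5 + 5 + 4 + 5 = 35 marbles with no colour reaching 6.
The next marble forces some colour to 6, so 35 + 1 = 36.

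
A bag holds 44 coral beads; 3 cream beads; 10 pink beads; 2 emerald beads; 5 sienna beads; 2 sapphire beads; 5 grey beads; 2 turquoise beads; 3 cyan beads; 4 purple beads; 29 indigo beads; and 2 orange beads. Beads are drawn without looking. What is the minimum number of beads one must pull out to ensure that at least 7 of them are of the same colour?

47

An adversary could hand out at most 6 beads per colour (9 colours run out sooner): 6 + 3 + 6 + 2 + 5 + 2 + 5 + 2 + 3 + 4 + 6 + 2 = 46 beads and still no colour has 7.
One more bead lands in a colour already at 6, so 47 draws are enough and 46 are not.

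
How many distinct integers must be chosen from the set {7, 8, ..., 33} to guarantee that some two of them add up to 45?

17

Group the elements by complementary pair {x, 45−x}: {12,33}, {13,32}, {14,31}, …, giving 11 two-element pairs and 5 integers whose partner 45−x falls outside [7,33].
By pigeonhole, treating each of those 16 groups as a pigeonhole, one can pick one integer per group — 16 integers — with no two summing to 45.
The 17th integer lands in an occupied pair, forcing a sum of 45.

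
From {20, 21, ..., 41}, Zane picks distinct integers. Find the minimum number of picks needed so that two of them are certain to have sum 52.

17

Group the elements by complementary pair {x, 52−x}: {20,32}, {21,31}, {22,30}, …, giving 6 two-element pairs, the single value 26 (it cannot pair with itself since the integers are distinct), and 9 integers whose partner 52−x falls outside [20,41].
Pigeonhole: treating each of those 16 groups as a pigeonhole, one can pick one integer per group — 16 integers — with no two summing to 52.
The 17th integer lands in an occupied pair, forcing a sum of 52.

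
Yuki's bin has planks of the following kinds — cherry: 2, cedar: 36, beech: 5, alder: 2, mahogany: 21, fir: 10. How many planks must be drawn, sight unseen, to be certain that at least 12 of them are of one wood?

42

An adversary could hand out at most 11 planks per wood (4 woods run out sooner): 2 + 11 + 5 + 2 + 11 + 10 = 41 planks and still no wood has 12.
By the pigeonhole principle, one more plank lands in a wood already at 11, so 42 draws are enough and 41 are not.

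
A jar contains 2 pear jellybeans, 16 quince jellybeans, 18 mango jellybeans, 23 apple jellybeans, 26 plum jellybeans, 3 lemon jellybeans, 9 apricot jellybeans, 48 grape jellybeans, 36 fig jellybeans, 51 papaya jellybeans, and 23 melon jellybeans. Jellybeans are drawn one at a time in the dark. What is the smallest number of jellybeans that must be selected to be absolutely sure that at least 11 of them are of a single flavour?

95

By the pigeonhole principle, put each drawn jellybean into a box by flavour. The largest draw with every box below 11 takes min(count, 10) from each flavour; flavours with fewer than 10 contribute all they have.
Σ min(cᵢ, 10) = 2 + 10 + 10 + 10 + 10 + 3 + 9 + 10 + 10 + 10 + 10 = 94.
Draw number 94 + 1 = 95 must push one box to 11.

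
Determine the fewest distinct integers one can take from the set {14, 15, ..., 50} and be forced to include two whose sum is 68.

22

Two chosen integers sum to 68 exactly when both halves of some pair {x, 68−x} with 18 ≤ x ≤ 68−x ≤ 50 are chosen — 16 such pairs.
The remaining 5 elements (those with no distinct partner in range) can never complete a 68-sum, so the worst case takes all of them and one from each pair: 5 + 16 = 21.
The 22nd integer has to be the second member of some pair, so 21 + 1 = 22.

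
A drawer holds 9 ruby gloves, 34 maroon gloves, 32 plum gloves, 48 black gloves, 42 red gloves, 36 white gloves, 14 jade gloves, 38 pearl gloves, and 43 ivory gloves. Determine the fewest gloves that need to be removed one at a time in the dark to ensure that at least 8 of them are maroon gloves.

In the worst case for collecting maroon gloves, every non-maroon glove comes out first.
There are 9 + 32 + 48 + 42 + 36 + 14 + 38 + 43 = 262 non-maroon gloves altogether.
After those, each further glove must be maroon, so 262 + 8 = 270 draws guarantee 8 maroon gloves.

270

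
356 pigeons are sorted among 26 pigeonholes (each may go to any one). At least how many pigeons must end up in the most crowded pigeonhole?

14

The 26 pigeonholes are the holes and the 356 pigeons are the pigeons.
If every pigeonhole held at most 13 pigeons, the total would be at most 26 × 13 = 338, which is less than 356.
So some pigeonhole holds at least ⌈356/26⌉ = 14 pigeons.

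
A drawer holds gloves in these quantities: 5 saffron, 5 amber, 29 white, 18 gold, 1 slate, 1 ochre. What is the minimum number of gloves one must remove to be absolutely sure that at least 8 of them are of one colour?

Put each drawn glove into a box by colour. The largest draw with every box below 8 takes min(count, 7) from each colour; colours with fewer than 7 contribute all they have.
Σ min(cᵢ, 7) = 5 + 5 + 7 + 7 + 1 + 1 = 26.
Draw number 26 + 1 = 27 must push one box to 8.

27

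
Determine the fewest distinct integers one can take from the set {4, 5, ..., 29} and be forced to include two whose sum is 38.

17

Two chosen integers sum to 38 exactly when both halves of some pair {x, 38−x} with 9 ≤ x ≤ 38−x ≤ 29 are chosen — 10 such pairs.
The remaining 6 elements (those with no distinct partner in range) can never complete a 38-sum, so the worst case takes all of them and one from each pair: 6 + 10 = 16.
The 17th integer has to be the second member of some pair, so 16 + 1 = 17.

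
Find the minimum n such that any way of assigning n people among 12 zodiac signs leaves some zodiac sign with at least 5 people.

49

With 48 people one could put exactly 4 in each of the 12 zodiac signs, and no zodiac sign would reach 5.
By pigeonhole, one more person must land in a zodiac sign that already has 4, giving it 5.
So 12 × 4 + 1 = 49 people are required.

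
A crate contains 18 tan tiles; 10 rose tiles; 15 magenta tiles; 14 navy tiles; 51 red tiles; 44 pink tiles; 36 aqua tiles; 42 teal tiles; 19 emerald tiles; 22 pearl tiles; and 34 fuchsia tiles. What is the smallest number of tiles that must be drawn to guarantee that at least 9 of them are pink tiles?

270

In the worst case for collecting pink tiles, every non-pink tile comes out first.
There are 18 + 10 + 15 + 14 + 51 + 36 + 42 + 19 + 22 + 34 = 261 non-pink tiles altogether.
After those, each further tile must be pink, so 261 + 9 = 270 draws guarantee 9 pink tiles.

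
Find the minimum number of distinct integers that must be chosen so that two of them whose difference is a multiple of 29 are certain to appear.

30

Integers whose pairwise differences are multiples of 29 are exactly those sharing a remainder mod 29. The 29 residue classes mod 29 are the pigeonholes.
With 29 integers one could put 1 in each residue class and have no class reach 2.
The 30th integer pushes some class to 2, so 29·1 + 1 = 30.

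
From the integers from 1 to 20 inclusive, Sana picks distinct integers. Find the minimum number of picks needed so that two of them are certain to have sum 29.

Group the elements by complementary pair {x, 29−x}: {9,20}, {10,19}, {11,18}, …, giving 6 two-element pairs and 8 integers whose partner 29−x falls outside [1,20].
By pigeonhole, treating each of those 14 groups as a pigeonhole, one can pick one integer per group — 14 integers — with no two summing to 29.
The 15th integer lands in an occupied pair, forcing a sum of 29.

15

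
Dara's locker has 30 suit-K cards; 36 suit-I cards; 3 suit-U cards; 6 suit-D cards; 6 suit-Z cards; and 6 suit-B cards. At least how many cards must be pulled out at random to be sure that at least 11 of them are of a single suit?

Put each drawn card into a box by suit. The largest draw with every box below 11 takes min(count, 10) from each suit; suits with fewer than 10 contribute all they have.
Σ min(cᵢ, 10) = 10 + 10 + 3 + 6 + 6 + 6 = 41.
Draw number 41 + 1 = 42 must push one box to 11.

42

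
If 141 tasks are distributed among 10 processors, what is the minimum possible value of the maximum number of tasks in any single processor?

15

By pigeonhole, the 10 processors are the holes and the 141 tasks are the pigeons.
If every processor held at most 14 tasks, the total would be at most 10 × 14 = 140, which is less than 141.
So some processor holds at least ⌈141/10⌉ = 15 tasks.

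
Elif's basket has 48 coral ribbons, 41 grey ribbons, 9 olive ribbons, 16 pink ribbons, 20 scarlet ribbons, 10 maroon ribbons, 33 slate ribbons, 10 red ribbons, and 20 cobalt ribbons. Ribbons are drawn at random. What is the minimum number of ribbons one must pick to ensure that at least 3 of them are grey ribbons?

In the worst case for collecting grey ribbons, every non-grey ribbon comes out first.
There are 48 + 9 + 16 + 20 + 10 + 33 + 10 + 20 = 166 non-grey ribbons altogether.
After those, each further ribbon must be grey, so 166 + 3 = 169 draws guarantee 3 grey ribbons.

169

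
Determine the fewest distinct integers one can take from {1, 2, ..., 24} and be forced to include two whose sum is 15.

Group the elements by complementary pair {x, 15−x}: {1,14}, {2,13}, {3,12}, …, giving 7 two-element pairs and 10 integers whose partner 15−x falls outside [1,24].
By pigeonhole, treating each of those 17 groups as a pigeonhole, one can pick one integer per group — 17 integers — with no two summing to 15.
The 18th integer lands in an occupied pair, forcing a sum of 15.

18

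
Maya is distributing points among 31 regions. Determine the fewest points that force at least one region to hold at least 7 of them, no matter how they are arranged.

With 186 points one could put exactly 6 in each of the 31 regions, and no region would reach 7.
One more point must land in a region that already has 6, giving it 7.
So 31 × 6 + 1 = 187 points are required.

187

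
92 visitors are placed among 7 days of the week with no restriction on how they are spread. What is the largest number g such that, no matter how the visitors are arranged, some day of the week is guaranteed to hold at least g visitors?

By the pigeonhole principle, the 7 days of the week are the holes and the 92 visitors are the pigeons.
If every day of the week held at most 13 visitors, the total would be at most 7 × 13 = 91, which is less than 92.
So some day of the week holds at least ⌈92/7⌉ = 14 visitors.

14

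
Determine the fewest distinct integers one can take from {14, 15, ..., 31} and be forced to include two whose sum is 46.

A set avoiding the sum 46 can contain at most one of each pair {x, 46−x}, plus the 2 elements whose complement lies outside the range or equal to its own complement.
The integers 14, …, 23 (10 of them) are such a set: any two sum to at least 14+15 = 29 and at most 22+23 = 45 < 46.
Any 11th integer completes one of the 8 pairs, so 11 choices force a sum of 46.

11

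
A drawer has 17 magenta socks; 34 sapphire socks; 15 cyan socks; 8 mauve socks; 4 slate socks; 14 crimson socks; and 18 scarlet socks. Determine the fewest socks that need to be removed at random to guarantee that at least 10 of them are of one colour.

An adversary could hand out at most 9 socks per colour (mauve, slate run out sooner): 9 + 9 + 9 + 8 + 4 + 9 + 9 = 57 socks and still no colour has 10.
By pigeonhole, one more sock lands in a colour already at 9, so 58 draws are enough and 57 are not.

58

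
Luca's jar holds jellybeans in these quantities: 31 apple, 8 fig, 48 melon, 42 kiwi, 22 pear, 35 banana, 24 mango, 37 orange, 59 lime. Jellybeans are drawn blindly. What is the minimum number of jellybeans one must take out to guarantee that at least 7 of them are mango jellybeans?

289

In the worst case for collecting mango jellybeans, every non-mango jellybean comes out first.
There are 31 + 8 + 48 + 42 + 22 + 35 + 37 + 59 = 282 non-mango jellybeans altogether.
After those, each further jellybean must be mango, so 282 + 7 = 289 draws guarantee 7 mango jellybeans.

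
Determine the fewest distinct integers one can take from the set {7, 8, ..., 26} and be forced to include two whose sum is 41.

Two chosen integers sum to 41 exactly when both halves of some pair {x, 41−x} with 15 ≤ x ≤ 41−x ≤ 26 are chosen — 6 such pairs.
The remaining 8 elements (those with no distinct partner in range) can never complete a 41-sum, so the worst case takes all of them and one from each pair: 8 + 6 = 14.
The 15th integer has to be the second member of some pair, so 14 + 1 = 15.

15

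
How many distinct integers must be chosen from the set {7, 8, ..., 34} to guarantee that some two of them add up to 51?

20

Two chosen integers sum to 51 exactly when both halves of some pair {x, 51−x} with 17 ≤ x ≤ 51−x ≤ 34 are chosen — 9 such pairs.
The remaining 10 elements (those with no distinct partner in range) can never complete a 51-sum, so the worst case takes all of them and one from each pair: 10 + 9 = 19.
The 20th integer has to be the second member of some pair, so 19 + 1 = 20.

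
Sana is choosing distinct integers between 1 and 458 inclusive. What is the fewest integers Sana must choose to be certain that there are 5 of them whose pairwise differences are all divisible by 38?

Integers whose pairwise differences are multiples of 38 are exactly those sharing a remainder mod 38. The 38 residue classes mod 38 are the pigeonholes.
With 152 integers one could put 4 in each residue class and have no class reach 5.
The 153rd integer pushes some class to 5, so 38·4 + 1 = 153.

153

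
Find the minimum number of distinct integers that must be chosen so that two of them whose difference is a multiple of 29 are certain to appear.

30

Integers whose pairwise differences are multiples of 29 are exactly those sharing a remainder mod 29. The 29 residue classes mod 29 are the pigeonholes.
With 29 integers one could put 1 in each residue class and have no class reach 2.
The 30th integer pushes some class to 2, so 29·1 + 1 = 30.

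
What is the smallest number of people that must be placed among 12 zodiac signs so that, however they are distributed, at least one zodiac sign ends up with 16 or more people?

181

With 180 people one could put exactly 15 in each of the 12 zodiac signs, and no zodiac sign would reach 16.
One more person must land in a zodiac sign that already has 15, giving it 16.
So 12 × 15 + 1 = 181 people are required.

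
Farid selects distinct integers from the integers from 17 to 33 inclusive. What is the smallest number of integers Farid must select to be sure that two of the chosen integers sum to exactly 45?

Two chosen integers sum to 45 exactly when both halves of some pair {x, 45−x} with 17 ≤ x ≤ 45−x ≤ 28 are chosen — 6 such pairs.
The remaining 5 elements (those with no distinct partner in range) can never complete a 45-sum, so the worst case takes all of them and one from each pair: 5 + 6 = 11.
The 12th integer has to be the second member of some pair, so 11 + 1 = 12.

12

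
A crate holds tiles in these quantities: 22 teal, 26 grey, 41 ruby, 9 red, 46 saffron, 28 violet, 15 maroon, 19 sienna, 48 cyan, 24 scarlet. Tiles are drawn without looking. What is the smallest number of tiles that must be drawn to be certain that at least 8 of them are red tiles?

277

In the worst case for collecting red tiles, every non-red tile comes out first.
There are 22 + 26 + 41 + 46 + 28 + 15 + 19 + 48 + 24 = 269 non-red tiles altogether.
After those, each further tile must be red, so 269 + 8 = 277 draws guarantee 8 red tiles.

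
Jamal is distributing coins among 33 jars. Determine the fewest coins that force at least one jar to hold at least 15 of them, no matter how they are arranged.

With 462 coins one could put exactly 14 in each of the 33 jars, and no jar would reach 15.
One more coin must land in a jar that already has 14, giving it 15.
So 33 × 14 + 1 = 463 coins are required.

463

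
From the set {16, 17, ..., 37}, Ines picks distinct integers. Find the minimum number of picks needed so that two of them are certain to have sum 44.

Group the elements by complementary pair {x, 44−x}: {16,28}, {17,27}, {18,26}, …, giving 6 two-element pairs, the single value 22 (it cannot pair with itself since the integers are distinct), and 9 integers whose partner 44−x falls outside [16,37].
By pigeonhole, treating each of those 16 groups as a pigeonhole, one can pick one integer per group — 16 integers — with no two summing to 44.
The 17th integer lands in an occupied pair, forcing a sum of 44.

17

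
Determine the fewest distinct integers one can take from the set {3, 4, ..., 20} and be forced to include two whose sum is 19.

Group the elements by complementary pair {x, 19−x}: {3,16}, {4,15}, {5,14}, …, giving 7 two-element pairs and 4 integers whose partner 19−x falls outside [3,20].
Treating each of those 11 groups as a pigeonhole, one can pick one integer per group — 11 integers — with no two summing to 19.
The 12th integer lands in an occupied pair, forcing a sum of 19.

12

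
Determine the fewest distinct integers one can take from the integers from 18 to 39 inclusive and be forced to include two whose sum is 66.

Two chosen integers sum to 66 exactly when both halves of some pair {x, 66−x} with 27 ≤ x ≤ 66−x ≤ 39 are chosen — 6 such pairs.
The remaining 10 elements (those with no distinct partner in range) can never complete a 66-sum, so the worst case takes all of them and one from each pair: 10 + 6 = 16.
Pigeonhole: the 17th integer has to be the second member of some pair, so 16 + 1 = 17.

17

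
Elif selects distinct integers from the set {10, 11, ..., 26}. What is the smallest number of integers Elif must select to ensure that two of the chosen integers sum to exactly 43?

13

Two chosen integers sum to 43 exactly when both halves of some pair {x, 43−x} with 17 ≤ x ≤ 43−x ≤ 26 are chosen — 5 such pairs.
The remaining 7 elements (those with no distinct partner in range) can never complete a 43-sum, so the worst case takes all of them and one from each pair: 7 + 5 = 12.
The 13th integer has to be the second member of some pair, so 12 + 1 = 13.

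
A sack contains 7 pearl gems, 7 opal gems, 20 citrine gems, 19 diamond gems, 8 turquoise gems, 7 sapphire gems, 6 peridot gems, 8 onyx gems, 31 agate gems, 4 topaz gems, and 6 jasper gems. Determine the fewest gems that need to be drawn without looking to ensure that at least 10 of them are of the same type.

The 11 types are the holes; the gems drawn are the pigeons.
To avoid 10 of any one type, the worst case takes at most 9 of each type, or every gem of a type that has fewer than 9.
That gives 7 + 7 + 9 + 9 + 8 + 7 + 6 + 8 + 9 + 4 + 6 = 80 gems with no type reaching 10.
The next gem forces some type to 10, so 80 + 1 = 81.

81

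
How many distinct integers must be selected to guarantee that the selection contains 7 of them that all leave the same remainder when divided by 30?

181

The 30 residue classes mod 30 are the pigeonholes.
With 180 integers one could put 6 in each residue class and have no class reach 7.
The 181st integer pushes some class to 7, so 30·6 + 1 = 181.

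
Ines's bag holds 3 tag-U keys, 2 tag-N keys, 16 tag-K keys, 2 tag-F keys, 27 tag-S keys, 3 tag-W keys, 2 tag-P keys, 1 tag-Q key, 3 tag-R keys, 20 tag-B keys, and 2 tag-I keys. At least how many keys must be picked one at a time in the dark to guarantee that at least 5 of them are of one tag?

An adversary could hand out at most 4 keys per tag (8 tags run out sooner): 3 + 2 + 4 + 2 + 4 + 3 + 2 + 1 + 3 + 4 + 2 = 30 keys and still no tag has 5.
By the pigeonhole principle, one more key lands in a tag already at 4, so 31 draws are enough and 30 are not.

31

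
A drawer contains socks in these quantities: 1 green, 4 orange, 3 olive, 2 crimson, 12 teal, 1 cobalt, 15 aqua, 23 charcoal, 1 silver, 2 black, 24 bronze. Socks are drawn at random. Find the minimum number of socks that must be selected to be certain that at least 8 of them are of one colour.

An adversary could hand out at most 7 socks per colour (7 colours run out sooner): 1 + 4 + 3 + 2 + 7 + 1 + 7 + 7 + 1 + 2 + 7 = 42 socks and still no colour has 8.
One more sock lands in a colour already at 7, so 43 draws are enough and 42 are not.

43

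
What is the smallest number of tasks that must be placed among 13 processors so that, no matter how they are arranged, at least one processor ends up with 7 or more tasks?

With 78 tasks one could put exactly 6 in each of the 13 processors, and no processor would reach 7.
By pigeonhole, one more task must land in a processor that already has 6, giving it 7.
So 13 × 6 + 1 = 79 tasks are required.

79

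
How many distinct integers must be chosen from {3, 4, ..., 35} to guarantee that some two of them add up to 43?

A set avoiding the sum 43 can contain at most one of each pair {x, 43−x}, plus the 5 elements whose complement lies outside the range.
The integers 3, …, 21 (19 of them) are such a set: any two sum to at least 3+4 = 7 and at most 20+21 = 41 < 43.
Any 20th integer completes one of the 14 pairs, so 20 choices force a sum of 43.

20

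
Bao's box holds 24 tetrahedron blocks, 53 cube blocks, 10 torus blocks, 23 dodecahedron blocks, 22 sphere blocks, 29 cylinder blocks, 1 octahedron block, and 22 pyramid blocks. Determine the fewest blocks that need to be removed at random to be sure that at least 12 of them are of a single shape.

78

Put each drawn block into a box by shape. The largest draw with every box below 12 takes min(count, 11) from each shape; shapes with fewer than 11 contribute all they have.
Σ min(cᵢ, 11) = 11 + 11 + 10 + 11 + 11 + 11 + 1 + 11 = 77.
Draw number 77 + 1 = 78 must push one box to 12.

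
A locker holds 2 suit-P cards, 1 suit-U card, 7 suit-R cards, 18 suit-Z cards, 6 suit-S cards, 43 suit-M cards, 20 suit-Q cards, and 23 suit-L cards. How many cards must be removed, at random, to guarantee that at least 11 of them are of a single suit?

57

An adversary could hand out at most 10 cards per suit (4 suits run out sooner): 2 + 1 + 7 + 10 + 6 + 10 + 10 + 10 = 56 cards and still no suit has 11.
One more card lands in a suit already at 10, so 57 draws are enough and 56 are not.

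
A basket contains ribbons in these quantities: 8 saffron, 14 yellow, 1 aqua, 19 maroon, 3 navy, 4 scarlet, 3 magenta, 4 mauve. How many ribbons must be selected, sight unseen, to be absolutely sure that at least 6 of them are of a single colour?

31

Put each drawn ribbon into a box by colour. The largest draw with every box below 6 takes min(count, 5) from each colour; colours with fewer than 5 contribute all they have.
Σ min(cᵢ, 5) = 5 + 5 + 1 + 5 + 3 + 4 + 3 + 4 = 30.
Draw number 30 + 1 = 31 must push one box to 6.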